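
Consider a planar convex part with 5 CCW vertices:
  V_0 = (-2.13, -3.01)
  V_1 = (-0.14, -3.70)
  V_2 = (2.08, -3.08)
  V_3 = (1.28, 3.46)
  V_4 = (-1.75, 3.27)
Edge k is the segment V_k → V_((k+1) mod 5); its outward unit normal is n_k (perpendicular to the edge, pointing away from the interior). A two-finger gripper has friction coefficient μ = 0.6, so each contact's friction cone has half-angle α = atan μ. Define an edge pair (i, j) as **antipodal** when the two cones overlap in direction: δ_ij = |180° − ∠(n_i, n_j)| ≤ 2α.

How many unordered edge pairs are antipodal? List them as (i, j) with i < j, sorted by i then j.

α = atan 0.6 = 30.96°;  2α = 61.93°
n_0 = (-0.3276, -0.9448)
n_1 = (+0.2690, -0.9631)
n_2 = (+0.9926, +0.1214)
n_3 = (-0.0626, +0.9980)
n_4 = (-0.9982, +0.0604)
  (0,1): δ = 145.27°  ·
  (0,2): δ = 63.90°  ·
  (0,3): δ = 22.71°  ✓
  (0,4): δ = 105.66°  ·
  (1,2): δ = 98.63°  ·
  (1,3): δ = 12.02°  ✓
  (1,4): δ = 70.93°  ·
  (2,3): δ = 93.39°  ·
  (2,4): δ = 10.44°  ✓
  (3,4): δ = 97.05°  ·
antipodal pairs: 3

count = 3; pairs: (0,3), (1,3), (2,4)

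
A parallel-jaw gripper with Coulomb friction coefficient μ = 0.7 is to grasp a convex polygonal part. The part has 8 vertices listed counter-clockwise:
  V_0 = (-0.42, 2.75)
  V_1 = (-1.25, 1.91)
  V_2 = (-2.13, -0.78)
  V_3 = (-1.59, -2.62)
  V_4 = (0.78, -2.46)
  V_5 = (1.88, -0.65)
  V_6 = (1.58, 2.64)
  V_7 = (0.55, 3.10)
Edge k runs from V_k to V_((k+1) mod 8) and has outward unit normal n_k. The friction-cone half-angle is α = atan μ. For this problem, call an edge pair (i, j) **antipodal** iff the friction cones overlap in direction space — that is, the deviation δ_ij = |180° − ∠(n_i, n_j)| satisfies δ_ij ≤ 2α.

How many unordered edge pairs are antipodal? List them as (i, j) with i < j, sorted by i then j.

α = atan 0.7 = 34.99°;  2α = 69.98°
n_0 = (-0.7113, +0.7029)
n_1 = (-0.9504, +0.3109)
n_2 = (-0.9595, -0.2816)
n_3 = (+0.0674, -0.9977)
n_4 = (+0.8546, -0.5193)
n_5 = (+0.9959, +0.0908)
n_6 = (+0.4078, +0.9131)
n_7 = (-0.3394, +0.9406)
  (0,1): δ = 153.46°  ·
  (0,2): δ = 118.99°  ·
  (0,3): δ = 41.48°  ✓
  (0,4): δ = 13.37°  ✓
  (0,5): δ = 49.87°  ✓
  (0,6): δ = 110.59°  ·
  (0,7): δ = 154.50°  ·
  (1,2): δ = 145.53°  ·
  (1,3): δ = 68.02°  ✓
  (1,4): δ = 13.17°  ✓
  (1,5): δ = 23.32°  ✓
  (1,6): δ = 84.05°  ·
  (1,7): δ = 127.96°  ·
  (2,3): δ = 102.49°  ·
  (2,4): δ = 47.64°  ✓
  (2,5): δ = 11.15°  ✓
  (2,6): δ = 49.58°  ✓
  (2,7): δ = 93.48°  ·
  (3,4): δ = 125.15°  ·
  (3,5): δ = 88.65°  ·
  (3,6): δ = 27.93°  ✓
  (3,7): δ = 15.98°  ✓
  (4,5): δ = 143.50°  ·
  (4,6): δ = 82.78°  ·
  (4,7): δ = 38.87°  ✓
  (5,6): δ = 119.28°  ·
  (5,7): δ = 75.37°  ·
  (6,7): δ = 136.09°  ·
antipodal pairs: 12

count = 12; pairs: (0,3), (0,4), (0,5), (1,3), (1,4), (1,5), (2,4), (2,5), (2,6), (3,6), (3,7), (4,7)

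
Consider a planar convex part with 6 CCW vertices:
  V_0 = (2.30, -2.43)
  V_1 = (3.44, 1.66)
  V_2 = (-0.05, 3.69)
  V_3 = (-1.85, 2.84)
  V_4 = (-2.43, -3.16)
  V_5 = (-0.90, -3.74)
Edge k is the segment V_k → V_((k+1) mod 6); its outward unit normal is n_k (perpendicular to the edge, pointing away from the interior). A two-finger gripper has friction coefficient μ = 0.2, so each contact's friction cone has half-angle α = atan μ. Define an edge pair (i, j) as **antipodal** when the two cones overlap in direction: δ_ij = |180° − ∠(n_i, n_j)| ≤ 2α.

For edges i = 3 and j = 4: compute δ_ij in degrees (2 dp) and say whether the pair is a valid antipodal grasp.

α = atan 0.2 = 11.31°;  2α = 22.62°
edge 3: e_3 = (-0.58, -6.00);  n_3 = (-0.9954, +0.0962)
edge 4: e_4 = (+1.53, -0.58);  n_4 = (-0.3545, -0.9351)
∠(n_3, n_4) = 74.76°
δ = |180° − 74.76°| = 105.24°
105.24° > 2α = 22.62°  →  invalid

δ = 105.24°, invalid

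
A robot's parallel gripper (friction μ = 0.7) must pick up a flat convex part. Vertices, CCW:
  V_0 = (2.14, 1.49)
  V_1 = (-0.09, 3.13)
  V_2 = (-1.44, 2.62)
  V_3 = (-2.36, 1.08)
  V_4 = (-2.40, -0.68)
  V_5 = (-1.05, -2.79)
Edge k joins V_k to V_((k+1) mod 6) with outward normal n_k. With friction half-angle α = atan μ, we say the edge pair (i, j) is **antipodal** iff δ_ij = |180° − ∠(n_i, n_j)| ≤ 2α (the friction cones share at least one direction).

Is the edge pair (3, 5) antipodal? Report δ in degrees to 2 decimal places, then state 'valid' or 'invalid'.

α = atan 0.7 = 34.99°;  2α = 69.98°
edge 3: e_3 = (-0.04, -1.76);  n_3 = (-0.9997, +0.0227)
edge 5: e_5 = (+3.19, +4.28);  n_5 = (+0.8018, -0.5976)
∠(n_3, n_5) = 144.60°
δ = |180° − 144.60°| = 35.40°
35.40° ≤ 2α = 69.98°  →  valid

δ = 35.40°, valid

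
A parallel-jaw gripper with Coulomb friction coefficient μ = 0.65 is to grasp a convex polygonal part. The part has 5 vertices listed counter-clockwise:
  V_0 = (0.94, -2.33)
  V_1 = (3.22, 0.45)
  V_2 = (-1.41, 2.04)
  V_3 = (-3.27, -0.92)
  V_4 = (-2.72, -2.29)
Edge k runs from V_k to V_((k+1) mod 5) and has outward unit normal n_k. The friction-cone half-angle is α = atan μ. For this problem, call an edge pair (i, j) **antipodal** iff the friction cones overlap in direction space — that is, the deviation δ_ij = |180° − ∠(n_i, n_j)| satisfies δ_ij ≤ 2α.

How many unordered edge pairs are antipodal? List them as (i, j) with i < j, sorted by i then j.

α = atan 0.65 = 33.02°;  2α = 66.05°
n_0 = (+0.7732, -0.6341)
n_1 = (+0.3248, +0.9458)
n_2 = (-0.8467, +0.5321)
n_3 = (-0.9280, -0.3726)
n_4 = (-0.0109, -0.9999)
  (0,1): δ = 69.60°  ·
  (0,2): δ = 7.21°  ✓
  (0,3): δ = 61.23°  ✓
  (0,4): δ = 128.73°  ·
  (1,2): δ = 103.19°  ·
  (1,3): δ = 49.17°  ✓
  (1,4): δ = 18.33°  ✓
  (2,3): δ = 125.98°  ·
  (2,4): δ = 58.48°  ✓
  (3,4): δ = 112.50°  ·
antipodal pairs: 5

count = 5; pairs: (0,2), (0,3), (1,3), (1,4), (2,4)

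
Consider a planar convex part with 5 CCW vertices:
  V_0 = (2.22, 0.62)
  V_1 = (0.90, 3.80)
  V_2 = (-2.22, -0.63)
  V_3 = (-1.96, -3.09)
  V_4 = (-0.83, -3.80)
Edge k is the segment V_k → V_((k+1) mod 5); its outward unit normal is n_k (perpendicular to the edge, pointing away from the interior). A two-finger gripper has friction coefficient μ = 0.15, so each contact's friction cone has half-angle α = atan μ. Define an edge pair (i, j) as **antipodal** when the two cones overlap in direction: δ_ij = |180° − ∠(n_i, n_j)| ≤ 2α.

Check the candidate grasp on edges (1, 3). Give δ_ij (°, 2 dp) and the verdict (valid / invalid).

α = atan 0.15 = 8.53°;  2α = 17.06°
edge 1: e_1 = (-3.12, -4.43);  n_1 = (-0.8176, +0.5758)
edge 3: e_3 = (+1.13, -0.71);  n_3 = (-0.5320, -0.8467)
∠(n_1, n_3) = 93.01°
δ = |180° − 93.01°| = 86.99°
86.99° > 2α = 17.06°  →  invalid

δ = 86.99°, invalid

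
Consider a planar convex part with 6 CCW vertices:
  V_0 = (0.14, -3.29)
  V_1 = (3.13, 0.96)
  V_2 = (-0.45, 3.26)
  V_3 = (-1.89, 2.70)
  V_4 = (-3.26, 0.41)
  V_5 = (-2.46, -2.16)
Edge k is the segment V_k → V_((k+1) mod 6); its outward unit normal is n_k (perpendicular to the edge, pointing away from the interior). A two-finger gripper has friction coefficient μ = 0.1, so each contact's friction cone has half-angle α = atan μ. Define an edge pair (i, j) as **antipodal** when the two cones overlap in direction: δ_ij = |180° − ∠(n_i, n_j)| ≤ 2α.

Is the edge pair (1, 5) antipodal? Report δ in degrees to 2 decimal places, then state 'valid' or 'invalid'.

α = atan 0.1 = 5.71°;  2α = 11.42°
edge 1: e_1 = (-3.58, +2.30);  n_1 = (+0.5405, +0.8413)
edge 5: e_5 = (+2.60, -1.13);  n_5 = (-0.3986, -0.9171)
∠(n_1, n_5) = 170.77°
δ = |180° − 170.77°| = 9.23°
9.23° ≤ 2α = 11.42°  →  valid

δ = 9.23°, valid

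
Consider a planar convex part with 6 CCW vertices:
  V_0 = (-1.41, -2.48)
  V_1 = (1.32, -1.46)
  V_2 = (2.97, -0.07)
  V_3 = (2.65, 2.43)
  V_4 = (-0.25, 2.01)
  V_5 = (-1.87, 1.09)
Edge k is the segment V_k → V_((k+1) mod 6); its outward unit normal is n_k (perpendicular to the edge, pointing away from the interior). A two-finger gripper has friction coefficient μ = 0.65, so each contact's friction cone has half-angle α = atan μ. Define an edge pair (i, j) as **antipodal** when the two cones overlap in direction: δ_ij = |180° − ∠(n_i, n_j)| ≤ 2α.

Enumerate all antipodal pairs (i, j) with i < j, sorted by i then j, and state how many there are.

α = atan 0.65 = 33.02°;  2α = 66.05°
n_0 = (+0.3500, -0.9368)
n_1 = (+0.6443, -0.7648)
n_2 = (+0.9919, +0.1270)
n_3 = (-0.1433, +0.9897)
n_4 = (-0.4938, +0.8696)
n_5 = (-0.9918, -0.1278)
  (0,1): δ = 160.38°  ·
  (0,2): δ = 103.19°  ·
  (0,3): δ = 12.25°  ✓
  (0,4): δ = 9.11°  ✓
  (0,5): δ = 76.86°  ·
  (1,2): δ = 122.82°  ·
  (1,3): δ = 31.87°  ✓
  (1,4): δ = 10.52°  ✓
  (1,5): δ = 57.23°  ✓
  (2,3): δ = 89.05°  ·
  (2,4): δ = 67.70°  ·
  (2,5): δ = 0.05°  ✓
  (3,4): δ = 158.65°  ·
  (3,5): δ = 90.90°  ·
  (4,5): δ = 112.25°  ·
antipodal pairs: 6

count = 6; pairs: (0,3), (0,4), (1,3), (1,4), (1,5), (2,5)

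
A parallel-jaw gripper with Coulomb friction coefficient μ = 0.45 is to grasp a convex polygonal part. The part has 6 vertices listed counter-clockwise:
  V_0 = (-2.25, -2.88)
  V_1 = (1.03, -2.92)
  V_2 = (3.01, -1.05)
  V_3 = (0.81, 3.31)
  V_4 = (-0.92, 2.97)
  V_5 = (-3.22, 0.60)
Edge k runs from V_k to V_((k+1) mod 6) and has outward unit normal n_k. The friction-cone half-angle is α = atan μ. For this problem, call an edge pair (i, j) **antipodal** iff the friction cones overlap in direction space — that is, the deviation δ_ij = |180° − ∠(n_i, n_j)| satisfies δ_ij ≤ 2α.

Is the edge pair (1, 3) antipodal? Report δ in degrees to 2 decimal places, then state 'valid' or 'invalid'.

α = atan 0.45 = 24.23°;  2α = 48.46°
edge 1: e_1 = (+1.98, +1.87);  n_1 = (+0.6866, -0.7270)
edge 3: e_3 = (-1.73, -0.34);  n_3 = (-0.1928, +0.9812)
∠(n_1, n_3) = 147.76°
δ = |180° − 147.76°| = 32.24°
32.24° ≤ 2α = 48.46°  →  valid

δ = 32.24°, valid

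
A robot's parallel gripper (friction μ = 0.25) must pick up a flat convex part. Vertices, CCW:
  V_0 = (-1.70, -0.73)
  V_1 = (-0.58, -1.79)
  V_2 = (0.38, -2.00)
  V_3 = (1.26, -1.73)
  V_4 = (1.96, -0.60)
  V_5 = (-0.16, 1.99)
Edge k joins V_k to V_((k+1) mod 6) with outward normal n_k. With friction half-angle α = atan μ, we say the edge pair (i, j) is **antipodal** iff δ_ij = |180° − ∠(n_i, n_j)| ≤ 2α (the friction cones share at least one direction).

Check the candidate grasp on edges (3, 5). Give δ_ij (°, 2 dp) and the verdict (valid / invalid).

δ = 2.26°, valid

α = atan 0.25 = 14.04°;  2α = 28.07°
edge 3: e_3 = (+0.70, +1.13);  n_3 = (+0.8501, -0.5266)
edge 5: e_5 = (-1.54, -2.72);  n_5 = (-0.8702, +0.4927)
∠(n_3, n_5) = 177.74°
δ = |180° − 177.74°| = 2.26°
2.26° ≤ 2α = 28.07°  →  valid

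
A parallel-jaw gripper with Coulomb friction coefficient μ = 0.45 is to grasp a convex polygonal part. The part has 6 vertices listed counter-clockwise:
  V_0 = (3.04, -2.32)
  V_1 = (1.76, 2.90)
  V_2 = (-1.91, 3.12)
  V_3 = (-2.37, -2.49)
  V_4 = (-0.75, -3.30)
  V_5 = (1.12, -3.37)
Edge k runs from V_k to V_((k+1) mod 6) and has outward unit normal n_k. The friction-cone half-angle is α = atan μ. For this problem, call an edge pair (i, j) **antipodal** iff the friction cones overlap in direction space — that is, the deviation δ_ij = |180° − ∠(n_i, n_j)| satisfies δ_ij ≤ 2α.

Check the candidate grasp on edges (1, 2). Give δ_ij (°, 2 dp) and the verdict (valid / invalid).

α = atan 0.45 = 24.23°;  2α = 48.46°
edge 1: e_1 = (-3.67, +0.22);  n_1 = (+0.0598, +0.9982)
edge 2: e_2 = (-0.46, -5.61);  n_2 = (-0.9967, +0.0817)
∠(n_1, n_2) = 88.74°
δ = |180° − 88.74°| = 91.26°
91.26° > 2α = 48.46°  →  invalid

δ = 91.26°, invalid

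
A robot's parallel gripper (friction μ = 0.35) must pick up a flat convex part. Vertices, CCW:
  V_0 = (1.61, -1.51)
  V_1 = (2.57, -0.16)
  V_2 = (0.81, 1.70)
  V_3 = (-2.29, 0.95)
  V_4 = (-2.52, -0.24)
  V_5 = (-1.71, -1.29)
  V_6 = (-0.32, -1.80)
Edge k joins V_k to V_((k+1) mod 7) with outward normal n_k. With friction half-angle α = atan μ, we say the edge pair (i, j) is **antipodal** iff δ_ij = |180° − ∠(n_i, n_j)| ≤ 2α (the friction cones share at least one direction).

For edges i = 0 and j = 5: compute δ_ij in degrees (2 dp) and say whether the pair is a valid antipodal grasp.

δ = 105.27°, invalid

α = atan 0.35 = 19.29°;  2α = 38.58°
edge 0: e_0 = (+0.96, +1.35);  n_0 = (+0.8150, -0.5795)
edge 5: e_5 = (+1.39, -0.51);  n_5 = (-0.3445, -0.9388)
∠(n_0, n_5) = 74.73°
δ = |180° − 74.73°| = 105.27°
105.27° > 2α = 38.58°  →  invalid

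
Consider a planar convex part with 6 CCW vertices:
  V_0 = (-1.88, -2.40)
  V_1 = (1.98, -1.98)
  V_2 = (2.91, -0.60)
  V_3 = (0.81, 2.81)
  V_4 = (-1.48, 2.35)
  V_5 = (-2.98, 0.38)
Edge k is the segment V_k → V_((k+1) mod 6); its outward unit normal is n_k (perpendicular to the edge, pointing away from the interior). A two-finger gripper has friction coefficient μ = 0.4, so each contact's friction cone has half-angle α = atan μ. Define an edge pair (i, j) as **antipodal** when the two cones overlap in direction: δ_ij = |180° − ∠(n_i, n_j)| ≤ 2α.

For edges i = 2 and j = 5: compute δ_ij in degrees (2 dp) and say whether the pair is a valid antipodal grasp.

α = atan 0.4 = 21.80°;  2α = 43.60°
edge 2: e_2 = (-2.10, +3.41);  n_2 = (+0.8515, +0.5244)
edge 5: e_5 = (+1.10, -2.78);  n_5 = (-0.9299, -0.3679)
∠(n_2, n_5) = 169.96°
δ = |180° − 169.96°| = 10.04°
10.04° ≤ 2α = 43.60°  →  valid

δ = 10.04°, valid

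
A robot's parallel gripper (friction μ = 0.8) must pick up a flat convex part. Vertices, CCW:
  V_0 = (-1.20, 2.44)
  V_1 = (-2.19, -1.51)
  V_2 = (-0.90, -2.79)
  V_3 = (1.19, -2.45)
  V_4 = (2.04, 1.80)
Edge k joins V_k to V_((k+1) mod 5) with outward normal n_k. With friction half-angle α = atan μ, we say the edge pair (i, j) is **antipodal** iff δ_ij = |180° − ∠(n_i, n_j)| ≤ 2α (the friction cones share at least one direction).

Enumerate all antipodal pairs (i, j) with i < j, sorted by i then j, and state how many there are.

count = 5; pairs: (0,2), (0,3), (1,3), (1,4), (2,4)

α = atan 0.8 = 38.66°;  2α = 77.32°
n_0 = (-0.9700, +0.2431)
n_1 = (-0.7044, -0.7099)
n_2 = (+0.1606, -0.9870)
n_3 = (+0.9806, -0.1961)
n_4 = (+0.1938, +0.9810)
  (0,1): δ = 120.71°  ·
  (0,2): δ = 66.69°  ✓
  (0,3): δ = 2.76°  ✓
  (0,4): δ = 92.90°  ·
  (1,2): δ = 125.98°  ·
  (1,3): δ = 56.53°  ✓
  (1,4): δ = 33.60°  ✓
  (2,3): δ = 110.55°  ·
  (2,4): δ = 20.41°  ✓
  (3,4): δ = 89.86°  ·
antipodal pairs: 5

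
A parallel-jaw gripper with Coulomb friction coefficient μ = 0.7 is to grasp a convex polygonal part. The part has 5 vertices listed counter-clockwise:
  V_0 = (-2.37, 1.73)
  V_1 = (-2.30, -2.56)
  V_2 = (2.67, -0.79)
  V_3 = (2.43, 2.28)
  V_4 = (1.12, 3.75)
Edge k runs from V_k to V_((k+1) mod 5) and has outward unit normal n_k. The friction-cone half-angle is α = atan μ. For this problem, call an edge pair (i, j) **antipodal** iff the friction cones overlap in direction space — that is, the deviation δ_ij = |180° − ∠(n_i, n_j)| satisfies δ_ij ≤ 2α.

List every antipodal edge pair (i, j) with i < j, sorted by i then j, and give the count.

count = 5; pairs: (0,2), (0,3), (1,3), (1,4), (2,4)

α = atan 0.7 = 34.99°;  2α = 69.98°
n_0 = (-0.9999, -0.0163)
n_1 = (+0.3355, -0.9420)
n_2 = (+0.9970, +0.0779)
n_3 = (+0.7466, +0.6653)
n_4 = (-0.5009, +0.8655)
  (0,1): δ = 71.33°  ·
  (0,2): δ = 3.54°  ✓
  (0,3): δ = 40.77°  ✓
  (0,4): δ = 119.13°  ·
  (1,2): δ = 105.13°  ·
  (1,3): δ = 67.90°  ✓
  (1,4): δ = 10.46°  ✓
  (2,3): δ = 142.76°  ·
  (2,4): δ = 64.41°  ✓
  (3,4): δ = 101.64°  ·
antipodal pairs: 5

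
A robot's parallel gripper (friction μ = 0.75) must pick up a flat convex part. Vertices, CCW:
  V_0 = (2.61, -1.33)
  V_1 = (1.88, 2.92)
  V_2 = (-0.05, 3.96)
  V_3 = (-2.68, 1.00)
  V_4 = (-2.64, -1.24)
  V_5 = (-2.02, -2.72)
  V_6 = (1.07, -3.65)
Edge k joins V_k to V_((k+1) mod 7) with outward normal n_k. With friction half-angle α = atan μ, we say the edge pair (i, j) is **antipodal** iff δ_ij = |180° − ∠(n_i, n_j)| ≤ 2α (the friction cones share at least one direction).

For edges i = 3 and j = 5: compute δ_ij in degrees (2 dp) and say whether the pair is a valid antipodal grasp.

α = atan 0.75 = 36.87°;  2α = 73.74°
edge 3: e_3 = (+0.04, -2.24);  n_3 = (-0.9998, -0.0179)
edge 5: e_5 = (+3.09, -0.93);  n_5 = (-0.2882, -0.9576)
∠(n_3, n_5) = 72.23°
δ = |180° − 72.23°| = 107.77°
107.77° > 2α = 73.74°  →  invalid

δ = 107.77°, invalid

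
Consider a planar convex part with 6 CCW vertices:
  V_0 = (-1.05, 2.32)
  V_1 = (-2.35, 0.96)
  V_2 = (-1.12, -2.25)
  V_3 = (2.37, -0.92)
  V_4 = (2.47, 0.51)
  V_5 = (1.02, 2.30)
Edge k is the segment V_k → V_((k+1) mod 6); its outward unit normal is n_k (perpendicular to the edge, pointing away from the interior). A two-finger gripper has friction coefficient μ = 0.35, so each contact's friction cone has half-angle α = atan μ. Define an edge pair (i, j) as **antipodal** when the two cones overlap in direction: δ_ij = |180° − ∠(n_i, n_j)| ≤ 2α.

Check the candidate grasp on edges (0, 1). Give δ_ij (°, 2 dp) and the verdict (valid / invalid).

α = atan 0.35 = 19.29°;  2α = 38.58°
edge 0: e_0 = (-1.30, -1.36);  n_0 = (-0.7229, +0.6910)
edge 1: e_1 = (+1.23, -3.21);  n_1 = (-0.9338, -0.3578)
∠(n_0, n_1) = 64.67°
δ = |180° − 64.67°| = 115.33°
115.33° > 2α = 38.58°  →  invalid

δ = 115.33°, invalid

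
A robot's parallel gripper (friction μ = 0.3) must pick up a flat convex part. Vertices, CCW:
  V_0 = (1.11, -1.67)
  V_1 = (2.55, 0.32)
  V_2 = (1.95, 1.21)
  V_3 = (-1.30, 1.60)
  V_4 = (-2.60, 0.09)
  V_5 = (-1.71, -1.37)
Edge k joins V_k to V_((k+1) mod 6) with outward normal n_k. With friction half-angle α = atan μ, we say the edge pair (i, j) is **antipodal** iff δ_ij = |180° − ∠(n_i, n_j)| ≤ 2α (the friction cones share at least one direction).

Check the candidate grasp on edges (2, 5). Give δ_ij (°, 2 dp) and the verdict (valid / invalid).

α = atan 0.3 = 16.70°;  2α = 33.40°
edge 2: e_2 = (-3.25, +0.39);  n_2 = (+0.1191, +0.9929)
edge 5: e_5 = (+2.82, -0.30);  n_5 = (-0.1058, -0.9944)
∠(n_2, n_5) = 179.23°
δ = |180° − 179.23°| = 0.77°
0.77° ≤ 2α = 33.40°  →  valid

δ = 0.77°, valid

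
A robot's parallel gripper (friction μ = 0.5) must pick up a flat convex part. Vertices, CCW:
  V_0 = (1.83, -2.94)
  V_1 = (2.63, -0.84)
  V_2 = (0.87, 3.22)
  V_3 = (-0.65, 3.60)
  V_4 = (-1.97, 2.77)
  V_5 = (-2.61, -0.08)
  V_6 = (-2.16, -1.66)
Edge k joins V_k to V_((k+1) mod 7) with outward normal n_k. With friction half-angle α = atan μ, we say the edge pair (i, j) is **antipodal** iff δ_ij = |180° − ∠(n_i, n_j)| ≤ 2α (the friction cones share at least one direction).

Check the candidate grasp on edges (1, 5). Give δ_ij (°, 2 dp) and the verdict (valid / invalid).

δ = 7.54°, valid

α = atan 0.5 = 26.57°;  2α = 53.13°
edge 1: e_1 = (-1.76, +4.06);  n_1 = (+0.9175, +0.3977)
edge 5: e_5 = (+0.45, -1.58);  n_5 = (-0.9618, -0.2739)
∠(n_1, n_5) = 172.46°
δ = |180° − 172.46°| = 7.54°
7.54° ≤ 2α = 53.13°  →  valid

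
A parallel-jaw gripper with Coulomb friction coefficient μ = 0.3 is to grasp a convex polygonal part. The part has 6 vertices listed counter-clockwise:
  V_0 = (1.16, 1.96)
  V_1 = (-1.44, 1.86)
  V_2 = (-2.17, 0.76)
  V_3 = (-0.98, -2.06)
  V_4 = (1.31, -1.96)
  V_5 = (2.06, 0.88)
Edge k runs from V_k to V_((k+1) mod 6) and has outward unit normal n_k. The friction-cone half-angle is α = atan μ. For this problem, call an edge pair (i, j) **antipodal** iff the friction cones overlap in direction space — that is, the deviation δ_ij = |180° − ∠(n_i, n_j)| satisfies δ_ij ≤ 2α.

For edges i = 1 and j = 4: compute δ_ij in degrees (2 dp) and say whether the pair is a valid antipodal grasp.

α = atan 0.3 = 16.70°;  2α = 33.40°
edge 1: e_1 = (-0.73, -1.10);  n_1 = (-0.8332, +0.5530)
edge 4: e_4 = (+0.75, +2.84);  n_4 = (+0.9669, -0.2553)
∠(n_1, n_4) = 161.22°
δ = |180° − 161.22°| = 18.78°
18.78° ≤ 2α = 33.40°  →  valid

δ = 18.78°, valid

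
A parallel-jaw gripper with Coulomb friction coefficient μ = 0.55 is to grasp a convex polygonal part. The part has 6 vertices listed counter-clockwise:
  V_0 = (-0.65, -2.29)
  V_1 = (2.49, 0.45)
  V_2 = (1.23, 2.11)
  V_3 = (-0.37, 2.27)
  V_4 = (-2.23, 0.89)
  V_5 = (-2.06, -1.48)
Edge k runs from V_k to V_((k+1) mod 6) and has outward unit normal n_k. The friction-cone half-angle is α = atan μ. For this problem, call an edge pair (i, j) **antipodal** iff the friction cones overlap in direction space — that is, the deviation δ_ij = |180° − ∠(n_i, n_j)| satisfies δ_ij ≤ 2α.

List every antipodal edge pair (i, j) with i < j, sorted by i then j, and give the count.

count = 6; pairs: (0,2), (0,3), (0,4), (1,4), (1,5), (2,5)

α = atan 0.55 = 28.81°;  2α = 57.62°
n_0 = (+0.6575, -0.7535)
n_1 = (+0.7965, +0.6046)
n_2 = (+0.0995, +0.9950)
n_3 = (-0.5958, +0.8031)
n_4 = (-0.9974, -0.0715)
n_5 = (-0.4981, -0.8671)
  (0,1): δ = 93.91°  ·
  (0,2): δ = 46.82°  ✓
  (0,3): δ = 4.54°  ✓
  (0,4): δ = 52.99°  ✓
  (0,5): δ = 109.02°  ·
  (1,2): δ = 132.91°  ·
  (1,3): δ = 90.63°  ·
  (1,4): δ = 33.10°  ✓
  (1,5): δ = 22.92°  ✓
  (2,3): δ = 137.72°  ·
  (2,4): δ = 80.19°  ·
  (2,5): δ = 24.17°  ✓
  (3,4): δ = 122.47°  ·
  (3,5): δ = 66.45°  ·
  (4,5): δ = 123.98°  ·
antipodal pairs: 6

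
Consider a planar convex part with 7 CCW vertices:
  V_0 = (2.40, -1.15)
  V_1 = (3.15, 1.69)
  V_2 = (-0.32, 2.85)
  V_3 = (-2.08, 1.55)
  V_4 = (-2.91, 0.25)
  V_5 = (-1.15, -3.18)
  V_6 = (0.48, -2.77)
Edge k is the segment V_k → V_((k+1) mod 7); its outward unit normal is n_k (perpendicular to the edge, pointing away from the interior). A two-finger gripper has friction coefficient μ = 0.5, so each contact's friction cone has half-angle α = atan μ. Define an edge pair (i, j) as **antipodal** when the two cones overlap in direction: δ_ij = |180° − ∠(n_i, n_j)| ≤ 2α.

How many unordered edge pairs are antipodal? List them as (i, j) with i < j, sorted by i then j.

count = 9; pairs: (0,2), (0,3), (0,4), (1,4), (1,5), (2,5), (2,6), (3,5), (3,6)

α = atan 0.5 = 26.57°;  2α = 53.13°
n_0 = (+0.9669, -0.2553)
n_1 = (+0.3170, +0.9484)
n_2 = (-0.5941, +0.8044)
n_3 = (-0.8429, +0.5381)
n_4 = (-0.8897, -0.4565)
n_5 = (+0.2439, -0.9698)
n_6 = (+0.6449, -0.7643)
  (0,1): δ = 93.69°  ·
  (0,2): δ = 38.76°  ✓
  (0,3): δ = 17.76°  ✓
  (0,4): δ = 41.96°  ✓
  (0,5): δ = 118.91°  ·
  (0,6): δ = 144.95°  ·
  (1,2): δ = 125.06°  ·
  (1,3): δ = 104.07°  ·
  (1,4): δ = 44.35°  ✓
  (1,5): δ = 32.60°  ✓
  (1,6): δ = 58.64°  ·
  (2,3): δ = 159.01°  ·
  (2,4): δ = 99.29°  ·
  (2,5): δ = 22.33°  ✓
  (2,6): δ = 3.71°  ✓
  (3,4): δ = 120.28°  ·
  (3,5): δ = 43.32°  ✓
  (3,6): δ = 17.29°  ✓
  (4,5): δ = 103.04°  ·
  (4,6): δ = 77.01°  ·
  (5,6): δ = 153.96°  ·
antipodal pairs: 9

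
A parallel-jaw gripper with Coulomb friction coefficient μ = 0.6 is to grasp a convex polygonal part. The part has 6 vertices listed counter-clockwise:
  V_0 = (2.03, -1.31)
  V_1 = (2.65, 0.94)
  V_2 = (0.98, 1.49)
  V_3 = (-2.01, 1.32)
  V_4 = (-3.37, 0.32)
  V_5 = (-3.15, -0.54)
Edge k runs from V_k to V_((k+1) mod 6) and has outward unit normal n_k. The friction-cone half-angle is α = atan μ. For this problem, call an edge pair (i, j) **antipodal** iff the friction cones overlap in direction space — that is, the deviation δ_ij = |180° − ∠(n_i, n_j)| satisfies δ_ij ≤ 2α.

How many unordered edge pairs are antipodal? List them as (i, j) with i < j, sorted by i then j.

α = atan 0.6 = 30.96°;  2α = 61.93°
n_0 = (+0.9641, -0.2657)
n_1 = (+0.3128, +0.9498)
n_2 = (-0.0568, +0.9984)
n_3 = (-0.5924, +0.8057)
n_4 = (-0.9688, -0.2478)
n_5 = (-0.1470, -0.9891)
  (0,1): δ = 92.82°  ·
  (0,2): δ = 71.34°  ·
  (0,3): δ = 38.27°  ✓
  (0,4): δ = 29.76°  ✓
  (0,5): δ = 96.95°  ·
  (1,2): δ = 158.52°  ·
  (1,3): δ = 125.44°  ·
  (1,4): δ = 57.42°  ✓
  (1,5): δ = 9.77°  ✓
  (2,3): δ = 146.93°  ·
  (2,4): δ = 78.90°  ·
  (2,5): δ = 11.71°  ✓
  (3,4): δ = 111.98°  ·
  (3,5): δ = 44.78°  ✓
  (4,5): δ = 112.80°  ·
antipodal pairs: 6

count = 6; pairs: (0,3), (0,4), (1,4), (1,5), (2,5), (3,5)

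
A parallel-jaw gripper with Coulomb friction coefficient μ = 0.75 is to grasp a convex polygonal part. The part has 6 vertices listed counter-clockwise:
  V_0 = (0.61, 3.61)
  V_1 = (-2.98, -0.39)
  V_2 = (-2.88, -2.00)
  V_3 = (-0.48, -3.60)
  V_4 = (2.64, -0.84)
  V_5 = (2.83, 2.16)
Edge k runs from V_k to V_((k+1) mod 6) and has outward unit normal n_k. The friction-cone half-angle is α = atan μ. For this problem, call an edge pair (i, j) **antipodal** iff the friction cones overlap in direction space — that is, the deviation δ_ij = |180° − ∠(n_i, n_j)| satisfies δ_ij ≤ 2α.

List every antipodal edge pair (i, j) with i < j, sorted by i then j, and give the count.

count = 7; pairs: (0,3), (0,4), (1,3), (1,4), (1,5), (2,4), (2,5)

α = atan 0.75 = 36.87°;  2α = 73.74°
n_0 = (-0.7442, +0.6679)
n_1 = (-0.9981, -0.0620)
n_2 = (-0.5547, -0.8321)
n_3 = (+0.6626, -0.7490)
n_4 = (+0.9980, -0.0632)
n_5 = (+0.5468, +0.8372)
  (0,1): δ = 134.54°  ·
  (0,2): δ = 81.78°  ·
  (0,3): δ = 6.60°  ✓
  (0,4): δ = 38.28°  ✓
  (0,5): δ = 98.76°  ·
  (1,2): δ = 127.24°  ·
  (1,3): δ = 52.06°  ✓
  (1,4): δ = 7.18°  ✓
  (1,5): δ = 53.30°  ✓
  (2,3): δ = 104.81°  ·
  (2,4): δ = 59.93°  ✓
  (2,5): δ = 0.54°  ✓
  (3,4): δ = 135.12°  ·
  (3,5): δ = 74.65°  ·
  (4,5): δ = 119.53°  ·
antipodal pairs: 7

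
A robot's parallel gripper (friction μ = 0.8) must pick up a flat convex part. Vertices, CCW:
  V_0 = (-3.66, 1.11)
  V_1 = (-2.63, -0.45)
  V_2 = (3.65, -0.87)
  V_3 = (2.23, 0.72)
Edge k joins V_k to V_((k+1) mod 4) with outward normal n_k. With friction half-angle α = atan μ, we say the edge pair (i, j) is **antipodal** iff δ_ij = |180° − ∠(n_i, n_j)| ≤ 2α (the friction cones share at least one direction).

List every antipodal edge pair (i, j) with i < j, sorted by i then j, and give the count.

count = 4; pairs: (0,2), (0,3), (1,2), (1,3)

α = atan 0.8 = 38.66°;  2α = 77.32°
n_0 = (-0.8345, -0.5510)
n_1 = (-0.0667, -0.9978)
n_2 = (+0.7459, +0.6661)
n_3 = (+0.0661, +0.9978)
  (0,1): δ = 127.26°  ·
  (0,2): δ = 8.33°  ✓
  (0,3): δ = 52.78°  ✓
  (1,2): δ = 44.41°  ✓
  (1,3): δ = 0.04°  ✓
  (2,3): δ = 135.56°  ·
antipodal pairs: 4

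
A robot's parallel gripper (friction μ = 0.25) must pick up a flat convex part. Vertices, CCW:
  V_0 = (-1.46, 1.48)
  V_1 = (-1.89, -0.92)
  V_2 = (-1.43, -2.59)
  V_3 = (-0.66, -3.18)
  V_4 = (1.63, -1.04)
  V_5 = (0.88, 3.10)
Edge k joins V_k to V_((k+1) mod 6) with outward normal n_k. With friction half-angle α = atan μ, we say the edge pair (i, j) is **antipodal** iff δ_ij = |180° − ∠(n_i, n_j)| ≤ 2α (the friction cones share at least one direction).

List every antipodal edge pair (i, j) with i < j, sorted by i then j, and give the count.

count = 3; pairs: (0,4), (1,4), (3,5)

α = atan 0.25 = 14.04°;  2α = 28.07°
n_0 = (-0.9843, +0.1764)
n_1 = (-0.9641, -0.2656)
n_2 = (-0.6082, -0.7938)
n_3 = (+0.6828, -0.7306)
n_4 = (+0.9840, +0.1783)
n_5 = (-0.5692, +0.8222)
  (0,1): δ = 154.44°  ·
  (0,2): δ = 117.30°  ·
  (0,3): δ = 36.78°  ·
  (0,4): δ = 20.43°  ✓
  (0,5): δ = 134.85°  ·
  (1,2): δ = 142.86°  ·
  (1,3): δ = 62.34°  ·
  (1,4): δ = 5.13°  ✓
  (1,5): δ = 109.29°  ·
  (2,3): δ = 99.48°  ·
  (2,4): δ = 42.27°  ·
  (2,5): δ = 72.16°  ·
  (3,4): δ = 122.79°  ·
  (3,5): δ = 8.37°  ✓
  (4,5): δ = 65.57°  ·
antipodal pairs: 3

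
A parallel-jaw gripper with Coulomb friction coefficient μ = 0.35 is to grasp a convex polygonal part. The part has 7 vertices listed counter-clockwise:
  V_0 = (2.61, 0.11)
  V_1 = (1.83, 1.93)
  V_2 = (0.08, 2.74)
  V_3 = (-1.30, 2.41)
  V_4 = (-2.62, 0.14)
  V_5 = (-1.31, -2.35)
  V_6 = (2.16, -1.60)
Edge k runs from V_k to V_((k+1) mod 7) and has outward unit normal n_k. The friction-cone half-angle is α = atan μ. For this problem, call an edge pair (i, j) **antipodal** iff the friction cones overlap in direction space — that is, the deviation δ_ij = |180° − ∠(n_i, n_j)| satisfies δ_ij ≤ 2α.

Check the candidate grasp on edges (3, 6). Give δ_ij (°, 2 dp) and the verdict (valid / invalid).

α = atan 0.35 = 19.29°;  2α = 38.58°
edge 3: e_3 = (-1.32, -2.27);  n_3 = (-0.8645, +0.5027)
edge 6: e_6 = (+0.45, +1.71);  n_6 = (+0.9671, -0.2545)
∠(n_3, n_6) = 164.57°
δ = |180° − 164.57°| = 15.43°
15.43° ≤ 2α = 38.58°  →  valid

δ = 15.43°, valid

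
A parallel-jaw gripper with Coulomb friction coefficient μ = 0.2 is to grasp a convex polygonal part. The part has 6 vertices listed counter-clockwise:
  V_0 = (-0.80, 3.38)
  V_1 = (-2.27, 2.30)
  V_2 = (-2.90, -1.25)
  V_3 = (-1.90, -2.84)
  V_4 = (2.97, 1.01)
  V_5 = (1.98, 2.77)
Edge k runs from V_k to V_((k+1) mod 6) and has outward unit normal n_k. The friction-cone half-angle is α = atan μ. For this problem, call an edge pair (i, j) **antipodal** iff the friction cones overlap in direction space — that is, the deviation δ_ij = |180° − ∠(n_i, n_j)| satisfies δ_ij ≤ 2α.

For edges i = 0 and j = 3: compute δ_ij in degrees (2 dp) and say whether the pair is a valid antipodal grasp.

δ = 2.02°, valid

α = atan 0.2 = 11.31°;  2α = 22.62°
edge 0: e_0 = (-1.47, -1.08);  n_0 = (-0.5921, +0.8059)
edge 3: e_3 = (+4.87, +3.85);  n_3 = (+0.6202, -0.7845)
∠(n_0, n_3) = 177.98°
δ = |180° − 177.98°| = 2.02°
2.02° ≤ 2α = 22.62°  →  valid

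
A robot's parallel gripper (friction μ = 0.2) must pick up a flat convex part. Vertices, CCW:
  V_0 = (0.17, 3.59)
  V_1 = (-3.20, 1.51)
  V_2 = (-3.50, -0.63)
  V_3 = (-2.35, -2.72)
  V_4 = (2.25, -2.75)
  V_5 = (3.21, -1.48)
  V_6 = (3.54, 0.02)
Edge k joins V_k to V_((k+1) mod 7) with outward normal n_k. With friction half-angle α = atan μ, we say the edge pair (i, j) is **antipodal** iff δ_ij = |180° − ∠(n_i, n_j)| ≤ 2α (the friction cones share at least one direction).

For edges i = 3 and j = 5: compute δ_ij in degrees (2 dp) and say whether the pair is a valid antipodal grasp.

δ = 102.03°, invalid

α = atan 0.2 = 11.31°;  2α = 22.62°
edge 3: e_3 = (+4.60, -0.03);  n_3 = (-0.0065, -1.0000)
edge 5: e_5 = (+0.33, +1.50);  n_5 = (+0.9766, -0.2149)
∠(n_3, n_5) = 77.97°
δ = |180° − 77.97°| = 102.03°
102.03° > 2α = 22.62°  →  invalid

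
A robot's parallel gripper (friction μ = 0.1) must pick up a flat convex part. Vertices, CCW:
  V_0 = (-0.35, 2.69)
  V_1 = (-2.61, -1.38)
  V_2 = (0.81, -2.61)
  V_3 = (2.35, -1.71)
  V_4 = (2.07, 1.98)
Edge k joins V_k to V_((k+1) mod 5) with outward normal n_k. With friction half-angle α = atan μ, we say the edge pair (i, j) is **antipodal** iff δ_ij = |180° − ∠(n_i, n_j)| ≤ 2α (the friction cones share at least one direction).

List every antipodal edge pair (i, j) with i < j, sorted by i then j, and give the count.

α = atan 0.1 = 5.71°;  2α = 11.42°
n_0 = (-0.8743, +0.4855)
n_1 = (-0.3384, -0.9410)
n_2 = (+0.5046, -0.8634)
n_3 = (+0.9971, +0.0757)
n_4 = (+0.2815, +0.9596)
  (0,1): δ = 80.74°  ·
  (0,2): δ = 30.65°  ·
  (0,3): δ = 33.38°  ·
  (0,4): δ = 102.69°  ·
  (1,2): δ = 129.92°  ·
  (1,3): δ = 65.88°  ·
  (1,4): δ = 3.43°  ✓
  (2,3): δ = 115.96°  ·
  (2,4): δ = 46.65°  ·
  (3,4): δ = 110.69°  ·
antipodal pairs: 1

count = 1; pairs: (1,4)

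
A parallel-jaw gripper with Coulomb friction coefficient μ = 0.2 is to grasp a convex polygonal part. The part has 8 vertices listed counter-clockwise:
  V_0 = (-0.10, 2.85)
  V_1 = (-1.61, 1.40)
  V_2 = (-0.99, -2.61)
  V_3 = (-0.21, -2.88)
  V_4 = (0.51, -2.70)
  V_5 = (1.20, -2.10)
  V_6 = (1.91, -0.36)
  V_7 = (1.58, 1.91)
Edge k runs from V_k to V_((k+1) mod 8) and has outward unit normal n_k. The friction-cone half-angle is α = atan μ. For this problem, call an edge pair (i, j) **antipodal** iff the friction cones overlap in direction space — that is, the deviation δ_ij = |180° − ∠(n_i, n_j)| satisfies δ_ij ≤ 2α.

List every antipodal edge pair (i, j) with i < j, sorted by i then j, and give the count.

count = 3; pairs: (0,4), (1,6), (2,7)

α = atan 0.2 = 11.31°;  2α = 22.62°
n_0 = (-0.6926, +0.7213)
n_1 = (-0.9883, -0.1528)
n_2 = (-0.3271, -0.9450)
n_3 = (+0.2425, -0.9701)
n_4 = (+0.6562, -0.7546)
n_5 = (+0.9259, -0.3778)
n_6 = (+0.9896, +0.1439)
n_7 = (+0.4883, +0.8727)
  (0,1): δ = 125.05°  ·
  (0,2): δ = 62.93°  ·
  (0,3): δ = 29.80°  ·
  (0,4): δ = 2.83°  ✓
  (0,5): δ = 23.96°  ·
  (0,6): δ = 54.43°  ·
  (0,7): δ = 106.93°  ·
  (1,2): δ = 117.88°  ·
  (1,3): δ = 84.75°  ·
  (1,4): δ = 57.78°  ·
  (1,5): δ = 30.99°  ·
  (1,6): δ = 0.52°  ✓
  (1,7): δ = 51.98°  ·
  (2,3): δ = 146.87°  ·
  (2,4): δ = 119.90°  ·
  (2,5): δ = 93.10°  ·
  (2,6): δ = 62.64°  ·
  (2,7): δ = 10.13°  ✓
  (3,4): δ = 153.03°  ·
  (3,5): δ = 126.23°  ·
  (3,6): δ = 95.76°  ·
  (3,7): δ = 43.26°  ·
  (4,5): δ = 153.21°  ·
  (4,6): δ = 122.74°  ·
  (4,7): δ = 70.24°  ·
  (5,6): δ = 149.53°  ·
  (5,7): δ = 97.03°  ·
  (6,7): δ = 127.50°  ·
antipodal pairs: 3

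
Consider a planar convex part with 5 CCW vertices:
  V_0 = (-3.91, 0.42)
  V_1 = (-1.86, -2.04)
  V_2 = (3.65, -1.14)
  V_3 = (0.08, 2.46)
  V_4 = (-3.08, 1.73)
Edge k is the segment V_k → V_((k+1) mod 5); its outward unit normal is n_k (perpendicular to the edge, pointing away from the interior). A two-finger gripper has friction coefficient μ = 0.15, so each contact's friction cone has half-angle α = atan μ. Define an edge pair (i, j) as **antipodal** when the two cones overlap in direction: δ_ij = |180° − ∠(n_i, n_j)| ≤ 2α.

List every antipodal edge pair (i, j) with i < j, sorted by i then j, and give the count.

count = 2; pairs: (0,2), (1,3)

α = atan 0.15 = 8.53°;  2α = 17.06°
n_0 = (-0.7682, -0.6402)
n_1 = (+0.1612, -0.9869)
n_2 = (+0.7101, +0.7041)
n_3 = (-0.2251, +0.9743)
n_4 = (-0.8447, +0.5352)
  (0,1): δ = 120.53°  ·
  (0,2): δ = 4.95°  ✓
  (0,3): δ = 63.20°  ·
  (0,4): δ = 107.84°  ·
  (1,2): δ = 54.52°  ·
  (1,3): δ = 3.73°  ✓
  (1,4): δ = 48.37°  ·
  (2,3): δ = 121.75°  ·
  (2,4): δ = 77.12°  ·
  (3,4): δ = 135.37°  ·
antipodal pairs: 2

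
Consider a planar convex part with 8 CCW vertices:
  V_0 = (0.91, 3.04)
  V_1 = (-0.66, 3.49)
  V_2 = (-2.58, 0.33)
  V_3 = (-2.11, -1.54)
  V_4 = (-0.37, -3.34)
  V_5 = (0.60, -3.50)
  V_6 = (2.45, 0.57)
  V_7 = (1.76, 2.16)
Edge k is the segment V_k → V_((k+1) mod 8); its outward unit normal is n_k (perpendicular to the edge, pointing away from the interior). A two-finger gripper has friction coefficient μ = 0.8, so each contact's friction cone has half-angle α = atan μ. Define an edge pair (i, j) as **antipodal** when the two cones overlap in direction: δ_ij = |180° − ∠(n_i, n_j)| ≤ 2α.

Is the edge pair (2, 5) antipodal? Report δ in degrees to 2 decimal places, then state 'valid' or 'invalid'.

α = atan 0.8 = 38.66°;  2α = 77.32°
edge 2: e_2 = (+0.47, -1.87);  n_2 = (-0.9698, -0.2438)
edge 5: e_5 = (+1.85, +4.07);  n_5 = (+0.9104, -0.4138)
∠(n_2, n_5) = 141.45°
δ = |180° − 141.45°| = 38.55°
38.55° ≤ 2α = 77.32°  →  valid

δ = 38.55°, valid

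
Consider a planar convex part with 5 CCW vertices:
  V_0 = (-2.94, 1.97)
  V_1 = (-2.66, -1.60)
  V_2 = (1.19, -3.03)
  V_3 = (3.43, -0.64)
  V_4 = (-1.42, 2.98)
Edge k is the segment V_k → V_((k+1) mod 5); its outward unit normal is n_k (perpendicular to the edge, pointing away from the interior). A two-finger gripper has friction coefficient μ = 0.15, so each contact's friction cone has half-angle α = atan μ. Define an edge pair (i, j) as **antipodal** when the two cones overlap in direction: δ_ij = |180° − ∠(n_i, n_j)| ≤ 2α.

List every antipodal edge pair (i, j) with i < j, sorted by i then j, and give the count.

count = 2; pairs: (1,3), (2,4)

α = atan 0.15 = 8.53°;  2α = 17.06°
n_0 = (-0.9969, -0.0782)
n_1 = (-0.3482, -0.9374)
n_2 = (+0.7296, -0.6838)
n_3 = (+0.5981, +0.8014)
n_4 = (-0.5534, +0.8329)
  (0,1): δ = 114.86°  ·
  (0,2): δ = 47.63°  ·
  (0,3): δ = 48.78°  ·
  (0,4): δ = 119.12°  ·
  (1,2): δ = 112.77°  ·
  (1,3): δ = 16.36°  ✓
  (1,4): δ = 53.98°  ·
  (2,3): δ = 83.59°  ·
  (2,4): δ = 13.25°  ✓
  (3,4): δ = 109.66°  ·
antipodal pairs: 2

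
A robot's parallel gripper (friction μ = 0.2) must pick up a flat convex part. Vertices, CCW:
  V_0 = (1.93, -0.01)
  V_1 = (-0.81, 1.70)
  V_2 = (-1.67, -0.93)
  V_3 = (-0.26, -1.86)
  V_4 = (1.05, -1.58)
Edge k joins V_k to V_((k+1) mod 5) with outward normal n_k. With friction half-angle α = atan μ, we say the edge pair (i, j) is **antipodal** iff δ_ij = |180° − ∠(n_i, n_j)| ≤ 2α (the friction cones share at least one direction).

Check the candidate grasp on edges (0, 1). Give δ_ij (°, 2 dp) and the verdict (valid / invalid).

α = atan 0.2 = 11.31°;  2α = 22.62°
edge 0: e_0 = (-2.74, +1.71);  n_0 = (+0.5294, +0.8483)
edge 1: e_1 = (-0.86, -2.63);  n_1 = (-0.9505, +0.3108)
∠(n_0, n_1) = 103.86°
δ = |180° − 103.86°| = 76.14°
76.14° > 2α = 22.62°  →  invalid

δ = 76.14°, invalid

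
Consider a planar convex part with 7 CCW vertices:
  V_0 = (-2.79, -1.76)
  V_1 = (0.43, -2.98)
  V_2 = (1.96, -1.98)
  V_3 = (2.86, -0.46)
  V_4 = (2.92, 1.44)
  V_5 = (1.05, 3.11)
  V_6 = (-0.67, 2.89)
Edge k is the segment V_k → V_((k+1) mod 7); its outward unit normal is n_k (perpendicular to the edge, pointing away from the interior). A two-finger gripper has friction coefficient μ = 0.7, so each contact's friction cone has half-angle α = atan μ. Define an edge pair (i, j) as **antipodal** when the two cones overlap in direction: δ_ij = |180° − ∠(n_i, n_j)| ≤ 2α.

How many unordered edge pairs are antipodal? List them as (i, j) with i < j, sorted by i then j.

count = 7; pairs: (0,4), (0,5), (1,5), (1,6), (2,5), (2,6), (3,6)

α = atan 0.7 = 34.99°;  2α = 69.98°
n_0 = (-0.3543, -0.9351)
n_1 = (+0.5471, -0.8371)
n_2 = (+0.8605, -0.5095)
n_3 = (+0.9995, -0.0316)
n_4 = (+0.6661, +0.7459)
n_5 = (-0.1269, +0.9919)
n_6 = (-0.9099, +0.4148)
  (0,1): δ = 126.08°  ·
  (0,2): δ = 99.88°  ·
  (0,3): δ = 71.06°  ·
  (0,4): δ = 21.02°  ✓
  (0,5): δ = 28.04°  ✓
  (0,6): δ = 86.24°  ·
  (1,2): δ = 153.80°  ·
  (1,3): δ = 124.98°  ·
  (1,4): δ = 74.93°  ·
  (1,5): δ = 25.88°  ✓
  (1,6): δ = 32.32°  ✓
  (2,3): δ = 151.18°  ·
  (2,4): δ = 101.14°  ·
  (2,5): δ = 52.08°  ✓
  (2,6): δ = 6.12°  ✓
  (3,4): δ = 129.96°  ·
  (3,5): δ = 80.90°  ·
  (3,6): δ = 22.70°  ✓
  (4,5): δ = 130.94°  ·
  (4,6): δ = 72.74°  ·
  (5,6): δ = 121.80°  ·
antipodal pairs: 7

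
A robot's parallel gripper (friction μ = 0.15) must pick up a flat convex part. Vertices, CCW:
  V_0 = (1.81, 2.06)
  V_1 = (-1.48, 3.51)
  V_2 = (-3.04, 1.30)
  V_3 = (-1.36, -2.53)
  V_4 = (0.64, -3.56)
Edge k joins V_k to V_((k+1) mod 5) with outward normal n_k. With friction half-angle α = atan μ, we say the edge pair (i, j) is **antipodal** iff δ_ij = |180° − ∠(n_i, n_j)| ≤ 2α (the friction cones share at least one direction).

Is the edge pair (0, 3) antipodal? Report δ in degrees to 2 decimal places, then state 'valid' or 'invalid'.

δ = 3.46°, valid

α = atan 0.15 = 8.53°;  2α = 17.06°
edge 0: e_0 = (-3.29, +1.45);  n_0 = (+0.4033, +0.9151)
edge 3: e_3 = (+2.00, -1.03);  n_3 = (-0.4579, -0.8890)
∠(n_0, n_3) = 176.54°
δ = |180° − 176.54°| = 3.46°
3.46° ≤ 2α = 17.06°  →  valid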